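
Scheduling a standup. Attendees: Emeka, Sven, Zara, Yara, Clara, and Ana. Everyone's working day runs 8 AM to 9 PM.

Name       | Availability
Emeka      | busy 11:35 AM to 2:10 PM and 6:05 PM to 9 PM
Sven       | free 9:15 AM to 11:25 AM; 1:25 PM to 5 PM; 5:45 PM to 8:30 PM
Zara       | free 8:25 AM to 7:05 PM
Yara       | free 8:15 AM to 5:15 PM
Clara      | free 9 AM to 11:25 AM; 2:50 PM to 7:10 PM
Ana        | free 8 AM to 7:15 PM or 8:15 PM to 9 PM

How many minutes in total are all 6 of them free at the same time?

260

Emeka free: 08:00-11:35, 14:10-18:05 (invert busy blocks within the working day).
Sven free: 09:15-11:25, 13:25-17:00, 17:45-20:30.
Zara free: 08:25-19:05.
Yara free: 08:15-17:15.
Clara free: 09:00-11:25, 14:50-19:10.
Ana free: 08:00-19:15, 20:15-21:00.
Emeka ∩ Sven: 09:15-11:25, 14:10-17:00, 17:45-18:05.
Emeka ∩ Sven ∩ Zara: 09:15-11:25, 14:10-17:00, 17:45-18:05.
Emeka ∩ Sven ∩ Zara ∩ Yara: 09:15-11:25, 14:10-17:00.
Emeka ∩ Sven ∩ Zara ∩ Yara ∩ Clara: 09:15-11:25, 14:50-17:00.
Emeka ∩ Sven ∩ Zara ∩ Yara ∩ Clara ∩ Ana: 09:15-11:25, 14:50-17:00.
Summing the common windows: 130 + 130 = 260 minutes.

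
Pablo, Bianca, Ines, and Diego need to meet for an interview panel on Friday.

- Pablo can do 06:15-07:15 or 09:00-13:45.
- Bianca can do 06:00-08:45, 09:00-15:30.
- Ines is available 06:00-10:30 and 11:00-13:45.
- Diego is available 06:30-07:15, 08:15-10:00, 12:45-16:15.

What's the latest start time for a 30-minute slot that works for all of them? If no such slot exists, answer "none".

Pablo ∩ Bianca: 06:15-07:15, 09:00-13:45.
Pablo ∩ Bianca ∩ Ines: 06:15-07:15, 09:00-10:30, 11:00-13:45.
Pablo ∩ Bianca ∩ Ines ∩ Diego: 06:30-07:15, 09:00-10:00, 12:45-13:45.
The last common window of at least 30 minutes is 12:45-13:45; a 30-minute meeting can start as late as 13:15 and still end by 13:45.

13:15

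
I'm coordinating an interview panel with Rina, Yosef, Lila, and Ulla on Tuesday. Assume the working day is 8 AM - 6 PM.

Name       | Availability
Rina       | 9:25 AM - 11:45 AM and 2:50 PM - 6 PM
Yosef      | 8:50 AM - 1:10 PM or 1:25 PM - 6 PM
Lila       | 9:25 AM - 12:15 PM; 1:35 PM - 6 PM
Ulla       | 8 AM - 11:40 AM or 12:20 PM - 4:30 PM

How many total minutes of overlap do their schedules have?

235

Rina ∩ Yosef: 09:25-11:45, 14:50-18:00.
Rina ∩ Yosef ∩ Lila: 09:25-11:45, 14:50-18:00.
Rina ∩ Yosef ∩ Lila ∩ Ulla: 09:25-11:40, 14:50-16:30.
So the common availability across everyone is 09:25-11:40, 14:50-16:30.
Summing the common windows: 135 + 100 = 235 minutes.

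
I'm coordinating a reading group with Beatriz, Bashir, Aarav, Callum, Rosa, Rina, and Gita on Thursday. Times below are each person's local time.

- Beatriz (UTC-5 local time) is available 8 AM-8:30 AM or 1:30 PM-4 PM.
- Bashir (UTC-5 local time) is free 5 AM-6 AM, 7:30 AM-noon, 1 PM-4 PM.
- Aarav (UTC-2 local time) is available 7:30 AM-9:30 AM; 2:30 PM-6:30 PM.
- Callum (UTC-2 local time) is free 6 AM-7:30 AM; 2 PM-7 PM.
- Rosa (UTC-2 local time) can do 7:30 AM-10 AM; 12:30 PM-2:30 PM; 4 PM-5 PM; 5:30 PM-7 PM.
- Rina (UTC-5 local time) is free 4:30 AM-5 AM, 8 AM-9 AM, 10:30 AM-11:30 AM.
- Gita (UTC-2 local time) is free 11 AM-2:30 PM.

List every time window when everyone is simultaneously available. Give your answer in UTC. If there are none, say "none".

none

Beatriz in UTC: 13:00-13:30, 18:30-21:00 (add 5h to convert from UTC-5).
Bashir in UTC: 10:00-11:00, 12:30-17:00, 18:00-21:00 (add 5h to convert from UTC-5).
Aarav in UTC: 09:30-11:30, 16:30-20:30 (add 2h to convert from UTC-2).
Callum in UTC: 08:00-09:30, 16:00-21:00 (add 2h to convert from UTC-2).
Rosa in UTC: 09:30-12:00, 14:30-16:30, 18:00-19:00, 19:30-21:00 (add 2h to convert from UTC-2).
Rina in UTC: 09:30-10:00, 13:00-14:00, 15:30-16:30 (add 5h to convert from UTC-5).
Gita in UTC: 13:00-16:30 (add 2h to convert from UTC-2).
Beatriz ∩ Bashir: 13:00-13:30, 18:30-21:00.
Beatriz ∩ Bashir ∩ Aarav: 18:30-20:30.
Beatriz ∩ Bashir ∩ Aarav ∩ Callum: 18:30-20:30.
Beatriz ∩ Bashir ∩ Aarav ∩ Callum ∩ Rosa: 18:30-19:00, 19:30-20:30.
Beatriz ∩ Bashir ∩ Aarav ∩ Callum ∩ Rosa ∩ Rina: ∅.
Beatriz ∩ Bashir ∩ Aarav ∩ Callum ∩ Rosa ∩ Rina ∩ Gita: ∅.
There is no time when everyone is free.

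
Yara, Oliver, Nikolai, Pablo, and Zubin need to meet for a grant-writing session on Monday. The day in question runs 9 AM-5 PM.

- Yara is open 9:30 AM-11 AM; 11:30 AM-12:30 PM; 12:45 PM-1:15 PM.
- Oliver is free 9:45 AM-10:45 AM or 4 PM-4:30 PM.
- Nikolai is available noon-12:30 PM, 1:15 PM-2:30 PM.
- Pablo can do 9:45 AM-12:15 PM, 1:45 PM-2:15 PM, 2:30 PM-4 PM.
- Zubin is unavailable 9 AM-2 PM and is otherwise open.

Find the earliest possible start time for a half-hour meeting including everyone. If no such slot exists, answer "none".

none

Yara free: 09:30-11:00, 11:30-12:30, 12:45-13:15.
Oliver free: 09:45-10:45, 16:00-16:30.
Nikolai free: 12:00-12:30, 13:15-14:30.
Pablo free: 09:45-12:15, 13:45-14:15, 14:30-16:00.
Zubin free: 14:00-17:00 (invert busy blocks within the working day).
Yara ∩ Oliver: 09:45-10:45.
Yara ∩ Oliver ∩ Nikolai: ∅.
Yara ∩ Oliver ∩ Nikolai ∩ Pablo: ∅.
Yara ∩ Oliver ∩ Nikolai ∩ Pablo ∩ Zubin: ∅.
There is no time when everyone is free.
No common window is at least 30 minutes long.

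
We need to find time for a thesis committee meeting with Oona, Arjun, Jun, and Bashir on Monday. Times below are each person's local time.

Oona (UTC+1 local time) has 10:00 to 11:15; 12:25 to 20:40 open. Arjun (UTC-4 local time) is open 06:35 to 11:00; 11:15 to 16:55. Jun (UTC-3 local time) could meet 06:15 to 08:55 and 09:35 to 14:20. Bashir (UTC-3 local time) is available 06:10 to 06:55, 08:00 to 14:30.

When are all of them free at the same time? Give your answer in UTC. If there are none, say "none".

Oona in UTC: 09:00-10:15, 11:25-19:40 (subtract 1h to convert from UTC+1).
Arjun in UTC: 10:35-15:00, 15:15-20:55 (add 4h to convert from UTC-4).
Jun in UTC: 09:15-11:55, 12:35-17:20 (add 3h to convert from UTC-3).
Bashir in UTC: 09:10-09:55, 11:00-17:30 (add 3h to convert from UTC-3).
Oona ∩ Arjun: 11:25-15:00, 15:15-19:40.
Oona ∩ Arjun ∩ Jun: 11:25-11:55, 12:35-15:00, 15:15-17:20.
Oona ∩ Arjun ∩ Jun ∩ Bashir: 11:25-11:55, 12:35-15:00, 15:15-17:20.
Those are the intersection windows.

11:25-11:55, 12:35-15:00, 15:15-17:20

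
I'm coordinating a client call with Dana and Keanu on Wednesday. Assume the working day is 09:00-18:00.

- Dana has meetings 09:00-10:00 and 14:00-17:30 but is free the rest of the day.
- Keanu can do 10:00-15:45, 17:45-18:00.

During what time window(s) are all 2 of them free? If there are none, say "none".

10:00-14:00, 17:45-18:00

Dana free: 10:00-14:00, 17:30-18:00 (invert busy blocks within the working day).
Keanu free: 10:00-15:45, 17:45-18:00.
Dana ∩ Keanu: 10:00-14:00, 17:45-18:00.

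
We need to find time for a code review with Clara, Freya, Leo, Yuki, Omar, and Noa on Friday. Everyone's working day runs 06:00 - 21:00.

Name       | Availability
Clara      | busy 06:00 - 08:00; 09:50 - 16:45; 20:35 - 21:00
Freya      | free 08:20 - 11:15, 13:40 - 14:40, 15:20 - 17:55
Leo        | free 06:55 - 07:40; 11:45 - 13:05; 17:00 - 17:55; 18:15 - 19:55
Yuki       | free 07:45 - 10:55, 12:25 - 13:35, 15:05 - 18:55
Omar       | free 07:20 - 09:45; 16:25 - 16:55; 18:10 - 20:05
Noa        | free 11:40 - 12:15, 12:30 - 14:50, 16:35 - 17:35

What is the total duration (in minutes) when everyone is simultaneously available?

Clara free: 08:00-09:50, 16:45-20:35 (invert busy blocks within the working day).
Freya free: 08:20-11:15, 13:40-14:40, 15:20-17:55.
Leo free: 06:55-07:40, 11:45-13:05, 17:00-17:55, 18:15-19:55.
Yuki free: 07:45-10:55, 12:25-13:35, 15:05-18:55.
Omar free: 07:20-09:45, 16:25-16:55, 18:10-20:05.
Noa free: 11:40-12:15, 12:30-14:50, 16:35-17:35.
Clara ∩ Freya: 08:20-09:50, 16:45-17:55.
Clara ∩ Freya ∩ Leo: 17:00-17:55.
Clara ∩ Freya ∩ Leo ∩ Yuki: 17:00-17:55.
Clara ∩ Freya ∩ Leo ∩ Yuki ∩ Omar: ∅.
Clara ∩ Freya ∩ Leo ∩ Yuki ∩ Omar ∩ Noa: ∅.
There is no time when everyone is free.
There is no common window, so the total is 0 minutes.

0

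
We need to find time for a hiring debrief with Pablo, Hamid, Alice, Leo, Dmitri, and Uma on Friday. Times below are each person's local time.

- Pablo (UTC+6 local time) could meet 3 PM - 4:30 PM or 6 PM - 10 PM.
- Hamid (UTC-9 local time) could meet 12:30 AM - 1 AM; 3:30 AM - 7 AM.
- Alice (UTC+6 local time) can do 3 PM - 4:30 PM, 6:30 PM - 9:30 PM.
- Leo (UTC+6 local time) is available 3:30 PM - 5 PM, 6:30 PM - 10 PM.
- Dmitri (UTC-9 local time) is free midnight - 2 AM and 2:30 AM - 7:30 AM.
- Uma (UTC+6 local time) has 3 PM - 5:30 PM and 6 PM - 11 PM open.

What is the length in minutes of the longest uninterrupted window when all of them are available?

Pablo in UTC: 09:00-10:30, 12:00-16:00 (subtract 6h to convert from UTC+6).
Hamid in UTC: 09:30-10:00, 12:30-16:00 (add 9h to convert from UTC-9).
Alice in UTC: 09:00-10:30, 12:30-15:30 (subtract 6h to convert from UTC+6).
Leo in UTC: 09:30-11:00, 12:30-16:00 (subtract 6h to convert from UTC+6).
Dmitri in UTC: 09:00-11:00, 11:30-16:30 (add 9h to convert from UTC-9).
Uma in UTC: 09:00-11:30, 12:00-17:00 (subtract 6h to convert from UTC+6).
Pablo ∩ Hamid: 09:30-10:00, 12:30-16:00.
Pablo ∩ Hamid ∩ Alice: 09:30-10:00, 12:30-15:30.
Pablo ∩ Hamid ∩ Alice ∩ Leo: 09:30-10:00, 12:30-15:30.
Pablo ∩ Hamid ∩ Alice ∩ Leo ∩ Dmitri: 09:30-10:00, 12:30-15:30.
Pablo ∩ Hamid ∩ Alice ∩ Leo ∩ Dmitri ∩ Uma: 09:30-10:00, 12:30-15:30.
Those are the intersection windows.
The longest is 12:30-15:30 at 180 minutes.

180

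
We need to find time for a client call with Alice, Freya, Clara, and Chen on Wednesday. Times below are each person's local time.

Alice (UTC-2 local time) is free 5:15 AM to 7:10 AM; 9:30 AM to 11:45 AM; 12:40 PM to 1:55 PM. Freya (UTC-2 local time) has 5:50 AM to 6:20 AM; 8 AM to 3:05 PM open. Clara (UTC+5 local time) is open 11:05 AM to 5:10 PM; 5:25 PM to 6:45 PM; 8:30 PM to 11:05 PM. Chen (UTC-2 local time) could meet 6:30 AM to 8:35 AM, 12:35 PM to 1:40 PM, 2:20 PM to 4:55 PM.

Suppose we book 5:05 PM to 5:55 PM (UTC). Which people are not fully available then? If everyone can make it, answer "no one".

Alice, Freya

Alice in UTC: 07:15-09:10, 11:30-13:45, 14:40-15:55 (add 2h to convert from UTC-2).
Freya in UTC: 07:50-08:20, 10:00-17:05 (add 2h to convert from UTC-2).
Clara in UTC: 06:05-12:10, 12:25-13:45, 15:30-18:05 (subtract 5h to convert from UTC+5).
Chen in UTC: 08:30-10:35, 14:35-15:40, 16:20-18:55 (add 2h to convert from UTC-2).
Alice: not fully free for 17:05-17:55. Freya: not fully free for 17:05-17:55. Clara: free for 17:05-17:55. Chen: free for 17:05-17:55.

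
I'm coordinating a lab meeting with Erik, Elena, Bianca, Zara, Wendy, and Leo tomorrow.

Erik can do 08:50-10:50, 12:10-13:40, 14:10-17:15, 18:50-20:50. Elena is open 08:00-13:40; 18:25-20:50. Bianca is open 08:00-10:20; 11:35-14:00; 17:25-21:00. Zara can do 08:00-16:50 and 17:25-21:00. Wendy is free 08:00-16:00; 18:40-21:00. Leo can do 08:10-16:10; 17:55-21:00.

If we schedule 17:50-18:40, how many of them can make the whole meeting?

2

Bianca and Zara can make the full 17:50-18:40 slot — that's 2.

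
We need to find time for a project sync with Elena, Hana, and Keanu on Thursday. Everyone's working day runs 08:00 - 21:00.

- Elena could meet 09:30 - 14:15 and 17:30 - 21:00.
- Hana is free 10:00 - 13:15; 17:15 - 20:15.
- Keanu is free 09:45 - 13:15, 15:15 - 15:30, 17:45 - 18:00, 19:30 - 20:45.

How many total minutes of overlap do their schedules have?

Elena ∩ Hana: 10:00-13:15, 17:30-20:15.
Elena ∩ Hana ∩ Keanu: 10:00-13:15, 17:45-18:00, 19:30-20:15.
Summing the common windows: 195 + 15 + 45 = 255 minutes.

255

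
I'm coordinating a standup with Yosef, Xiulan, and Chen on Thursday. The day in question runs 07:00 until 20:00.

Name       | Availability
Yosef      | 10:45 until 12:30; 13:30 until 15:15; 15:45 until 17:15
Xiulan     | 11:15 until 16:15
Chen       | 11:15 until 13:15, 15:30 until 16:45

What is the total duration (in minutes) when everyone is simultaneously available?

105

Yosef ∩ Xiulan: 11:15-12:30, 13:30-15:15, 15:45-16:15.
Yosef ∩ Xiulan ∩ Chen: 11:15-12:30, 15:45-16:15.
Those are the intersection windows.
Summing the common windows: 75 + 30 = 105 minutes.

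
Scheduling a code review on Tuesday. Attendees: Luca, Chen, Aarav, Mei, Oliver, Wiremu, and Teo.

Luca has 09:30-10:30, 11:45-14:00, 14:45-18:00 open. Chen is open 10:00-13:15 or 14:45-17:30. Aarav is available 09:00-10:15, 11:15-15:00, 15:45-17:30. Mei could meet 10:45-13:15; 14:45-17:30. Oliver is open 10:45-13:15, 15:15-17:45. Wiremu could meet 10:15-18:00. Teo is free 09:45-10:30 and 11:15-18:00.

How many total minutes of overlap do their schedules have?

195

Luca ∩ Chen: 10:00-10:30, 11:45-13:15, 14:45-17:30.
Luca ∩ Chen ∩ Aarav: 10:00-10:15, 11:45-13:15, 14:45-15:00, 15:45-17:30.
Luca ∩ Chen ∩ Aarav ∩ Mei: 11:45-13:15, 14:45-15:00, 15:45-17:30.
Luca ∩ Chen ∩ Aarav ∩ Mei ∩ Oliver: 11:45-13:15, 15:45-17:30.
Luca ∩ Chen ∩ Aarav ∩ Mei ∩ Oliver ∩ Wiremu: 11:45-13:15, 15:45-17:30.
Luca ∩ Chen ∩ Aarav ∩ Mei ∩ Oliver ∩ Wiremu ∩ Teo: 11:45-13:15, 15:45-17:30.
Summing the common windows: 90 + 105 = 195 minutes.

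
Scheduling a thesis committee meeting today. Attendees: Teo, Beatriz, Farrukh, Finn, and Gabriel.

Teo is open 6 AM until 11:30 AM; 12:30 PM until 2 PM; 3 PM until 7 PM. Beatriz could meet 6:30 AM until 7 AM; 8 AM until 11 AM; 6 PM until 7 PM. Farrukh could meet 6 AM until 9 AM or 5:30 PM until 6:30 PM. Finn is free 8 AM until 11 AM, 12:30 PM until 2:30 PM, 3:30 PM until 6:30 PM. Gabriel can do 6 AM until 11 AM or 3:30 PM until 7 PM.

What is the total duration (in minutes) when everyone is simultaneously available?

90

Teo ∩ Beatriz: 06:30-07:00, 08:00-11:00, 18:00-19:00.
Teo ∩ Beatriz ∩ Farrukh: 06:30-07:00, 08:00-09:00, 18:00-18:30.
Teo ∩ Beatriz ∩ Farrukh ∩ Finn: 08:00-09:00, 18:00-18:30.
Teo ∩ Beatriz ∩ Farrukh ∩ Finn ∩ Gabriel: 08:00-09:00, 18:00-18:30.
Summing the common windows: 60 + 30 = 90 minutes.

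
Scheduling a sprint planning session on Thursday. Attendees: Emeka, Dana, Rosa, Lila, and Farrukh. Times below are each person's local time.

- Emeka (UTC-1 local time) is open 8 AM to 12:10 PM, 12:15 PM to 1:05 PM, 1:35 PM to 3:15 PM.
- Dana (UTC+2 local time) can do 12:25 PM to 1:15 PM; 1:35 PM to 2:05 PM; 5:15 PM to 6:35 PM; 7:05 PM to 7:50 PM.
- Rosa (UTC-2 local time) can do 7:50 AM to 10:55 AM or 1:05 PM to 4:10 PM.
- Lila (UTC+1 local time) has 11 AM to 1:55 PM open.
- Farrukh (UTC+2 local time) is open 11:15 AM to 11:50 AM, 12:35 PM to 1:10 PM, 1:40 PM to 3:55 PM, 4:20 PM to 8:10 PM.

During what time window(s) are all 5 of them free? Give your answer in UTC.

10:35-11:10, 11:40-12:05

Emeka in UTC: 09:00-13:10, 13:15-14:05, 14:35-16:15 (add 1h to convert from UTC-1).
Dana in UTC: 10:25-11:15, 11:35-12:05, 15:15-16:35, 17:05-17:50 (subtract 2h to convert from UTC+2).
Rosa in UTC: 09:50-12:55, 15:05-18:10 (add 2h to convert from UTC-2).
Lila in UTC: 10:00-12:55 (subtract 1h to convert from UTC+1).
Farrukh in UTC: 09:15-09:50, 10:35-11:10, 11:40-13:55, 14:20-18:10 (subtract 2h to convert from UTC+2).
Emeka ∩ Dana: 10:25-11:15, 11:35-12:05, 15:15-16:15.
Emeka ∩ Dana ∩ Rosa: 10:25-11:15, 11:35-12:05, 15:15-16:15.
Emeka ∩ Dana ∩ Rosa ∩ Lila: 10:25-11:15, 11:35-12:05.
Emeka ∩ Dana ∩ Rosa ∩ Lila ∩ Farrukh: 10:35-11:10, 11:40-12:05.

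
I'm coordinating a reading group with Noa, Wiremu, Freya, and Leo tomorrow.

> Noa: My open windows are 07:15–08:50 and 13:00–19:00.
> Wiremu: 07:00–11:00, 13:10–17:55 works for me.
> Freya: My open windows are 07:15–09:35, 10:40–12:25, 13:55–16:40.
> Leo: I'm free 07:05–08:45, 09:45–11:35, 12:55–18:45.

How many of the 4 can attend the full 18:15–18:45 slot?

2

Noa and Leo can make the full 18:15-18:45 slot — that's 2.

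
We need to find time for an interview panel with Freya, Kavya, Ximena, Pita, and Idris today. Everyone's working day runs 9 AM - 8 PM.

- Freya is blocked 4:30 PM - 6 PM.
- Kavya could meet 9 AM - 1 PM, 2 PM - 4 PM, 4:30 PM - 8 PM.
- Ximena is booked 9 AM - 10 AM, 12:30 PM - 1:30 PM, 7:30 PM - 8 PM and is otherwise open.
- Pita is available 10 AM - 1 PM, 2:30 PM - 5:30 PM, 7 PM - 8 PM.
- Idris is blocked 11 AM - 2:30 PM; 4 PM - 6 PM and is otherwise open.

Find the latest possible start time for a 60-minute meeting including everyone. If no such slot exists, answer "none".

15:00

Freya free: 09:00-16:30, 18:00-20:00 (invert busy blocks within the working day).
Kavya free: 09:00-13:00, 14:00-16:00, 16:30-20:00.
Ximena free: 10:00-12:30, 13:30-19:30 (invert busy blocks within the working day).
Pita free: 10:00-13:00, 14:30-17:30, 19:00-20:00.
Idris free: 09:00-11:00, 14:30-16:00, 18:00-20:00 (invert busy blocks within the working day).
Freya ∩ Kavya: 09:00-13:00, 14:00-16:00, 18:00-20:00.
Freya ∩ Kavya ∩ Ximena: 10:00-12:30, 14:00-16:00, 18:00-19:30.
Freya ∩ Kavya ∩ Ximena ∩ Pita: 10:00-12:30, 14:30-16:00, 19:00-19:30.
Freya ∩ Kavya ∩ Ximena ∩ Pita ∩ Idris: 10:00-11:00, 14:30-16:00, 19:00-19:30.
So the common availability across everyone is 10:00-11:00, 14:30-16:00, 19:00-19:30.
The last common window of at least 60 minutes is 14:30-16:00; a 60-minute meeting can start as late as 15:00 and still end by 16:00.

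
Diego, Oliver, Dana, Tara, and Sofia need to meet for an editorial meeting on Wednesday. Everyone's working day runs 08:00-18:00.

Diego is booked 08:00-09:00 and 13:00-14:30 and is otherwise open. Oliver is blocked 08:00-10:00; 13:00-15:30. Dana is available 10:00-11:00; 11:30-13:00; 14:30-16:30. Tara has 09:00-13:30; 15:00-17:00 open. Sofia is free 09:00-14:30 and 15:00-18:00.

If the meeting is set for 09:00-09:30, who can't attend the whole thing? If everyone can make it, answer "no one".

Dana, Oliver

Diego free: 09:00-13:00, 14:30-18:00 (invert busy blocks within the working day).
Oliver free: 10:00-13:00, 15:30-18:00 (invert busy blocks within the working day).
Dana free: 10:00-11:00, 11:30-13:00, 14:30-16:30.
Tara free: 09:00-13:30, 15:00-17:00.
Sofia free: 09:00-14:30, 15:00-18:00.
Diego: free for 09:00-09:30. Oliver: not fully free for 09:00-09:30. Dana: not fully free for 09:00-09:30. Tara: free for 09:00-09:30. Sofia: free for 09:00-09:30.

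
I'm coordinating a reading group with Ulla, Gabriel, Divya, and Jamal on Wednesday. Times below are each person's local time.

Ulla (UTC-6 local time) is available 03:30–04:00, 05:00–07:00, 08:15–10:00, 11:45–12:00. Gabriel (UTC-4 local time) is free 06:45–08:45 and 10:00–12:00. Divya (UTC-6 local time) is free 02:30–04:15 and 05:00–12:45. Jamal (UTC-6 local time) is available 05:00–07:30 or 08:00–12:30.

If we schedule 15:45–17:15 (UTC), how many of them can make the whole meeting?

Ulla in UTC: 09:30-10:00, 11:00-13:00, 14:15-16:00, 17:45-18:00 (add 6h to convert from UTC-6).
Gabriel in UTC: 10:45-12:45, 14:00-16:00 (add 4h to convert from UTC-4).
Divya in UTC: 08:30-10:15, 11:00-18:45 (add 6h to convert from UTC-6).
Jamal in UTC: 11:00-13:30, 14:00-18:30 (add 6h to convert from UTC-6).
Divya and Jamal can make the full 15:45-17:15 slot — that's 2.

2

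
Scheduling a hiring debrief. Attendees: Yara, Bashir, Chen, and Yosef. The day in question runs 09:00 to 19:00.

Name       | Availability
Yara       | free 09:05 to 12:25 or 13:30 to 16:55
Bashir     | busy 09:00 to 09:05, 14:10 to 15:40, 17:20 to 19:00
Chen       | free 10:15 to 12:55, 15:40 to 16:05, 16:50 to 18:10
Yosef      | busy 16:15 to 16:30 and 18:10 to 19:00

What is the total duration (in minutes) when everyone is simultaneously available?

Yara free: 09:05-12:25, 13:30-16:55.
Bashir free: 09:05-14:10, 15:40-17:20 (invert busy blocks within the working day).
Chen free: 10:15-12:55, 15:40-16:05, 16:50-18:10.
Yosef free: 09:00-16:15, 16:30-18:10 (invert busy blocks within the working day).
Yara ∩ Bashir: 09:05-12:25, 13:30-14:10, 15:40-16:55.
Yara ∩ Bashir ∩ Chen: 10:15-12:25, 15:40-16:05, 16:50-16:55.
Yara ∩ Bashir ∩ Chen ∩ Yosef: 10:15-12:25, 15:40-16:05, 16:50-16:55.
So the common availability across everyone is 10:15-12:25, 15:40-16:05, 16:50-16:55.
Summing the common windows: 130 + 25 + 5 = 160 minutes.

160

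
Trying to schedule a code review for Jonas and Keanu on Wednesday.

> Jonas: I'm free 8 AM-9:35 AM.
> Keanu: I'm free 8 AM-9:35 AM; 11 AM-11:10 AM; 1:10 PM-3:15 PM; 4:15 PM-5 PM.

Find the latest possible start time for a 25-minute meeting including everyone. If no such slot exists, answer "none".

Jonas ∩ Keanu: 08:00-09:35.
So the common availability across everyone is 08:00-09:35.
The last common window of at least 25 minutes is 08:00-09:35; a 25-minute meeting can start as late as 09:10 and still end by 09:35.

09:10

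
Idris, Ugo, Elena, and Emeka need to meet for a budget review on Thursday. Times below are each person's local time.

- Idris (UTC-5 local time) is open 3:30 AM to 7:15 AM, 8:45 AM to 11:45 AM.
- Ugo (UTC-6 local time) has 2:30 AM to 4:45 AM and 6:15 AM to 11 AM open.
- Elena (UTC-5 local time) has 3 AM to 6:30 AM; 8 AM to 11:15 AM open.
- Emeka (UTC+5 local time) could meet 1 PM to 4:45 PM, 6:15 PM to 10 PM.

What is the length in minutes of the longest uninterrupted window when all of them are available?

Idris in UTC: 08:30-12:15, 13:45-16:45 (add 5h to convert from UTC-5).
Ugo in UTC: 08:30-10:45, 12:15-17:00 (add 6h to convert from UTC-6).
Elena in UTC: 08:00-11:30, 13:00-16:15 (add 5h to convert from UTC-5).
Emeka in UTC: 08:00-11:45, 13:15-17:00 (subtract 5h to convert from UTC+5).
Idris ∩ Ugo: 08:30-10:45, 13:45-16:45.
Idris ∩ Ugo ∩ Elena: 08:30-10:45, 13:45-16:15.
Idris ∩ Ugo ∩ Elena ∩ Emeka: 08:30-10:45, 13:45-16:15.
Those are the intersection windows.
The longest is 13:45-16:15 at 150 minutes.

150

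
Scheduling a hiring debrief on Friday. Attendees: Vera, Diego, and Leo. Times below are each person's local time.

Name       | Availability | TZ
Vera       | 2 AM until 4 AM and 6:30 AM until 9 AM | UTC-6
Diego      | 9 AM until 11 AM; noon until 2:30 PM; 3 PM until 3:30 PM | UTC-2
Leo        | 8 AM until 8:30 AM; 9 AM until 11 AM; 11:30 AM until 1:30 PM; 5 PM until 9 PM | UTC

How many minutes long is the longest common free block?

Vera in UTC: 08:00-10:00, 12:30-15:00 (add 6h to convert from UTC-6).
Diego in UTC: 11:00-13:00, 14:00-16:30, 17:00-17:30 (add 2h to convert from UTC-2).
Leo in UTC: 08:00-08:30, 09:00-11:00, 11:30-13:30, 17:00-21:00.
Vera ∩ Diego: 12:30-13:00, 14:00-15:00.
Vera ∩ Diego ∩ Leo: 12:30-13:00.
The longest is 12:30-13:00 at 30 minutes.

30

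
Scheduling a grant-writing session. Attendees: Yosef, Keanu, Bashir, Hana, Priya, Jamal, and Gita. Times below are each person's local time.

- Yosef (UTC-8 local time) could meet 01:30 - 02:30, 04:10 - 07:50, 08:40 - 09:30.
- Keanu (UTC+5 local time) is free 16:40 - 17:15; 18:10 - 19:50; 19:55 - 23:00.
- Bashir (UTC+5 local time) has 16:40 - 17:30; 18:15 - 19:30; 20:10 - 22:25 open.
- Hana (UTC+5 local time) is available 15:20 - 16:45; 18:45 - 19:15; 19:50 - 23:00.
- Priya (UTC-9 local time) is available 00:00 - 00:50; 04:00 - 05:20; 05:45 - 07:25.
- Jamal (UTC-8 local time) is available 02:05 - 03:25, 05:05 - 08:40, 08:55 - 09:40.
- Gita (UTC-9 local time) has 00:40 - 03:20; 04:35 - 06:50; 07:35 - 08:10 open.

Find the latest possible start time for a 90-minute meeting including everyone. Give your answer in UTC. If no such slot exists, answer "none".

none

Yosef in UTC: 09:30-10:30, 12:10-15:50, 16:40-17:30 (add 8h to convert from UTC-8).
Keanu in UTC: 11:40-12:15, 13:10-14:50, 14:55-18:00 (subtract 5h to convert from UTC+5).
Bashir in UTC: 11:40-12:30, 13:15-14:30, 15:10-17:25 (subtract 5h to convert from UTC+5).
Hana in UTC: 10:20-11:45, 13:45-14:15, 14:50-18:00 (subtract 5h to convert from UTC+5).
Priya in UTC: 09:00-09:50, 13:00-14:20, 14:45-16:25 (add 9h to convert from UTC-9).
Jamal in UTC: 10:05-11:25, 13:05-16:40, 16:55-17:40 (add 8h to convert from UTC-8).
Gita in UTC: 09:40-12:20, 13:35-15:50, 16:35-17:10 (add 9h to convert from UTC-9).
Yosef ∩ Keanu: 12:10-12:15, 13:10-14:50, 14:55-15:50, 16:40-17:30.
Yosef ∩ Keanu ∩ Bashir: 12:10-12:15, 13:15-14:30, 15:10-15:50, 16:40-17:25.
Yosef ∩ Keanu ∩ Bashir ∩ Hana: 13:45-14:15, 15:10-15:50, 16:40-17:25.
Yosef ∩ Keanu ∩ Bashir ∩ Hana ∩ Priya: 13:45-14:15, 15:10-15:50.
Yosef ∩ Keanu ∩ Bashir ∩ Hana ∩ Priya ∩ Jamal: 13:45-14:15, 15:10-15:50.
Yosef ∩ Keanu ∩ Bashir ∩ Hana ∩ Priya ∩ Jamal ∩ Gita: 13:45-14:15, 15:10-15:50.
Those are the intersection windows.
No common window is at least 90 minutes long.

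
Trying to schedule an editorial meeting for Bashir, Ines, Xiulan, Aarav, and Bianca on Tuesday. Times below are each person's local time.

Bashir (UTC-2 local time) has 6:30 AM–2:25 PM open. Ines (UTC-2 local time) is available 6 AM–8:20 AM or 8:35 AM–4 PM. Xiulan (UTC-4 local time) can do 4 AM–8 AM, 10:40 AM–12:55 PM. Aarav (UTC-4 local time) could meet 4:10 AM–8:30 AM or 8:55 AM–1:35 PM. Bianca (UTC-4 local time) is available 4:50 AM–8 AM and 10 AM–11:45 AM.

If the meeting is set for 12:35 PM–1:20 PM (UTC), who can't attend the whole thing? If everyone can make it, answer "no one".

Bashir in UTC: 08:30-16:25 (add 2h to convert from UTC-2).
Ines in UTC: 08:00-10:20, 10:35-18:00 (add 2h to convert from UTC-2).
Xiulan in UTC: 08:00-12:00, 14:40-16:55 (add 4h to convert from UTC-4).
Aarav in UTC: 08:10-12:30, 12:55-17:35 (add 4h to convert from UTC-4).
Bianca in UTC: 08:50-12:00, 14:00-15:45 (add 4h to convert from UTC-4).
Bashir: free for 12:35-13:20. Ines: free for 12:35-13:20. Xiulan: not fully free for 12:35-13:20. Aarav: not fully free for 12:35-13:20. Bianca: not fully free for 12:35-13:20.

Aarav, Bianca, Xiulan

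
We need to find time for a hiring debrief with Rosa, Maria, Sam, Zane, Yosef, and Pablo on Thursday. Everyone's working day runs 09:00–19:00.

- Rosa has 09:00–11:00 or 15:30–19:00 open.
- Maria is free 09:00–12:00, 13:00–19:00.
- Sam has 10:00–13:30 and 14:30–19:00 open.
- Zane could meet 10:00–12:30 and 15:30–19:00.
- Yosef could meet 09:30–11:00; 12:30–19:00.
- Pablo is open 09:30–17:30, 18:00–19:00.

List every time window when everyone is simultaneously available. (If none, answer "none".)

Rosa ∩ Maria: 09:00-11:00, 15:30-19:00.
Rosa ∩ Maria ∩ Sam: 10:00-11:00, 15:30-19:00.
Rosa ∩ Maria ∩ Sam ∩ Zane: 10:00-11:00, 15:30-19:00.
Rosa ∩ Maria ∩ Sam ∩ Zane ∩ Yosef: 10:00-11:00, 15:30-19:00.
Rosa ∩ Maria ∩ Sam ∩ Zane ∩ Yosef ∩ Pablo: 10:00-11:00, 15:30-17:30, 18:00-19:00.
So the common availability across everyone is 10:00-11:00, 15:30-17:30, 18:00-19:00.

10:00-11:00, 15:30-17:30, 18:00-19:00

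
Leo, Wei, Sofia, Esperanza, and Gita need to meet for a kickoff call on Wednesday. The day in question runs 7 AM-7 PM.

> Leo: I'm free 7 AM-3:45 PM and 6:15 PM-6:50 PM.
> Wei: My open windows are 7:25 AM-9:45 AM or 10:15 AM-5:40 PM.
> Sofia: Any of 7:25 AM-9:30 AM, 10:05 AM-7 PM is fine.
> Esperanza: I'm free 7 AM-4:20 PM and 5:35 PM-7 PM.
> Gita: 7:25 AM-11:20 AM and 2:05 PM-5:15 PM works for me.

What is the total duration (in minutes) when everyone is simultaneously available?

Leo ∩ Wei: 07:25-09:45, 10:15-15:45.
Leo ∩ Wei ∩ Sofia: 07:25-09:30, 10:15-15:45.
Leo ∩ Wei ∩ Sofia ∩ Esperanza: 07:25-09:30, 10:15-15:45.
Leo ∩ Wei ∩ Sofia ∩ Esperanza ∩ Gita: 07:25-09:30, 10:15-11:20, 14:05-15:45.
So the common availability across everyone is 07:25-09:30, 10:15-11:20, 14:05-15:45.
Summing the common windows: 125 + 65 + 100 = 290 minutes.

290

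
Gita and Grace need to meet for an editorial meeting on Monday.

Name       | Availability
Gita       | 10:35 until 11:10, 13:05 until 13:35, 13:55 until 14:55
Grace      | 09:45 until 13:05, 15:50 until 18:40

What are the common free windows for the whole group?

Gita ∩ Grace: 10:35-11:10.

10:35-11:10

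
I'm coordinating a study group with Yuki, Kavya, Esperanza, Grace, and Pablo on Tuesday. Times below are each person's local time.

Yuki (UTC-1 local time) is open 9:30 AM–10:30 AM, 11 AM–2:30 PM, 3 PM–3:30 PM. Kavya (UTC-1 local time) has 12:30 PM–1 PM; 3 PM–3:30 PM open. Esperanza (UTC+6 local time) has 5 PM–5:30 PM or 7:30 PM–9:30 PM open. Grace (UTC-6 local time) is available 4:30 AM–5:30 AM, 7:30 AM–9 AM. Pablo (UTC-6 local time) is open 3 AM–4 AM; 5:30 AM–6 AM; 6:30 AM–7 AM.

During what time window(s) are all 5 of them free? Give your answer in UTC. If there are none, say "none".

none

Yuki in UTC: 10:30-11:30, 12:00-15:30, 16:00-16:30 (add 1h to convert from UTC-1).
Kavya in UTC: 13:30-14:00, 16:00-16:30 (add 1h to convert from UTC-1).
Esperanza in UTC: 11:00-11:30, 13:30-15:30 (subtract 6h to convert from UTC+6).
Grace in UTC: 10:30-11:30, 13:30-15:00 (add 6h to convert from UTC-6).
Pablo in UTC: 09:00-10:00, 11:30-12:00, 12:30-13:00 (add 6h to convert from UTC-6).
Yuki ∩ Kavya: 13:30-14:00, 16:00-16:30.
Yuki ∩ Kavya ∩ Esperanza: 13:30-14:00.
Yuki ∩ Kavya ∩ Esperanza ∩ Grace: 13:30-14:00.
Yuki ∩ Kavya ∩ Esperanza ∩ Grace ∩ Pablo: ∅.
There is no time when everyone is free.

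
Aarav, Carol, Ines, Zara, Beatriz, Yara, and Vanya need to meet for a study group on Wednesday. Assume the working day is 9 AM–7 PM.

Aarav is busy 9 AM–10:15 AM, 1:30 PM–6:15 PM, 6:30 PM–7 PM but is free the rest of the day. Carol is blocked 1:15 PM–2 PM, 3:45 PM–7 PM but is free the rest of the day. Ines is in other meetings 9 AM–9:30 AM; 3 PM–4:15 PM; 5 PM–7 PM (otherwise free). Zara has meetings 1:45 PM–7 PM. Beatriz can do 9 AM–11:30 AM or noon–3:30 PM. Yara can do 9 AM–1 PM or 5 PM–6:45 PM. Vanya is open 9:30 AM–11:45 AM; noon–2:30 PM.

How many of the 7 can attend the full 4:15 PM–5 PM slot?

1

Aarav free: 10:15-13:30, 18:15-18:30 (invert busy blocks within the working day).
Carol free: 09:00-13:15, 14:00-15:45 (invert busy blocks within the working day).
Ines free: 09:30-15:00, 16:15-17:00 (invert busy blocks within the working day).
Zara free: 09:00-13:45 (invert busy blocks within the working day).
Beatriz free: 09:00-11:30, 12:00-15:30.
Yara free: 09:00-13:00, 17:00-18:45.
Vanya free: 09:30-11:45, 12:00-14:30.
Ines can make the full 16:15-17:00 slot — that's 1.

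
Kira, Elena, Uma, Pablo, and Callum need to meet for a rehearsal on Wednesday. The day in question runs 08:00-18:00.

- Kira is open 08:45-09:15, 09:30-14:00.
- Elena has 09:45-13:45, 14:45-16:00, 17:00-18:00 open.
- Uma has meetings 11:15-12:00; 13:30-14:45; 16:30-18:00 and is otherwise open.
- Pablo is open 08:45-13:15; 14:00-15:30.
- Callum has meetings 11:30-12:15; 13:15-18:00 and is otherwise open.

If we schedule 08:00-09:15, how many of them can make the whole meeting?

2

Kira free: 08:45-09:15, 09:30-14:00.
Elena free: 09:45-13:45, 14:45-16:00, 17:00-18:00.
Uma free: 08:00-11:15, 12:00-13:30, 14:45-16:30 (invert busy blocks within the working day).
Pablo free: 08:45-13:15, 14:00-15:30.
Callum free: 08:00-11:30, 12:15-13:15 (invert busy blocks within the working day).
Uma and Callum can make the full 08:00-09:15 slot — that's 2.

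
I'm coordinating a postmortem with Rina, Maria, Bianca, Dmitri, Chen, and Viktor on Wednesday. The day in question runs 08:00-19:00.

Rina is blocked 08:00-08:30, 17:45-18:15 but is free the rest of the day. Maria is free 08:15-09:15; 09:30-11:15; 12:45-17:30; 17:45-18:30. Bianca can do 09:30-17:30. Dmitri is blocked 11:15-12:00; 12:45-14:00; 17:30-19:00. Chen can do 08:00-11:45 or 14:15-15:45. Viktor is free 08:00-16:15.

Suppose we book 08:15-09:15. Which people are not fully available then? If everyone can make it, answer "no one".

Rina free: 08:30-17:45, 18:15-19:00 (invert busy blocks within the working day).
Maria free: 08:15-09:15, 09:30-11:15, 12:45-17:30, 17:45-18:30.
Bianca free: 09:30-17:30.
Dmitri free: 08:00-11:15, 12:00-12:45, 14:00-17:30 (invert busy blocks within the working day).
Chen free: 08:00-11:45, 14:15-15:45.
Viktor free: 08:00-16:15.
Rina: not fully free for 08:15-09:15. Maria: free for 08:15-09:15. Bianca: not fully free for 08:15-09:15. Dmitri: free for 08:15-09:15. Chen: free for 08:15-09:15. Viktor: free for 08:15-09:15.

Bianca, Rina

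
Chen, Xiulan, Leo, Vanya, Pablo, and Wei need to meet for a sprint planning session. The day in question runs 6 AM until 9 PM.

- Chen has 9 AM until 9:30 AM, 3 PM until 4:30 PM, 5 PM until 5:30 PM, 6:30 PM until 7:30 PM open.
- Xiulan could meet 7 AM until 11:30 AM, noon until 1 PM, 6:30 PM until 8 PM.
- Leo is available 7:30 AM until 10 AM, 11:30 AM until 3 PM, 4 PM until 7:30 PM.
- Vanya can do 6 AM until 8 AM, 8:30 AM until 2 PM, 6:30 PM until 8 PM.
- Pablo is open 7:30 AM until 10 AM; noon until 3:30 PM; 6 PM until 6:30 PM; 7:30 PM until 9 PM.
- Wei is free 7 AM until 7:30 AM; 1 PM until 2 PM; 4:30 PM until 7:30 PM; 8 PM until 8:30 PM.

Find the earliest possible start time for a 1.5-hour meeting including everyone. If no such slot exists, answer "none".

none

Chen ∩ Xiulan: 09:00-09:30, 18:30-19:30.
Chen ∩ Xiulan ∩ Leo: 09:00-09:30, 18:30-19:30.
Chen ∩ Xiulan ∩ Leo ∩ Vanya: 09:00-09:30, 18:30-19:30.
Chen ∩ Xiulan ∩ Leo ∩ Vanya ∩ Pablo: 09:00-09:30.
Chen ∩ Xiulan ∩ Leo ∩ Vanya ∩ Pablo ∩ Wei: ∅.
There is no time when everyone is free.
No common window is at least 90 minutes long.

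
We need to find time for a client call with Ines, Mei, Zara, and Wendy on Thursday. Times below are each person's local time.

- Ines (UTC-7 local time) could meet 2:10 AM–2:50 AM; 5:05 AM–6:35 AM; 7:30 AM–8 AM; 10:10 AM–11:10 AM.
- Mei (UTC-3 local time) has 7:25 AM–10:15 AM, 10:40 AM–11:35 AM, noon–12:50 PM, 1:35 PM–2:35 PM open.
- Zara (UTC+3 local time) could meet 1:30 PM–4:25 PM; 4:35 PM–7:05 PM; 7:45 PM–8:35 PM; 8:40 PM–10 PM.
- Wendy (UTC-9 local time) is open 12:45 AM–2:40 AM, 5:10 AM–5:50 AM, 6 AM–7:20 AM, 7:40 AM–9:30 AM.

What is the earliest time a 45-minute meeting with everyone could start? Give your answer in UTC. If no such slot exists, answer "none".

Ines in UTC: 09:10-09:50, 12:05-13:35, 14:30-15:00, 17:10-18:10 (add 7h to convert from UTC-7).
Mei in UTC: 10:25-13:15, 13:40-14:35, 15:00-15:50, 16:35-17:35 (add 3h to convert from UTC-3).
Zara in UTC: 10:30-13:25, 13:35-16:05, 16:45-17:35, 17:40-19:00 (subtract 3h to convert from UTC+3).
Wendy in UTC: 09:45-11:40, 14:10-14:50, 15:00-16:20, 16:40-18:30 (add 9h to convert from UTC-9).
Ines ∩ Mei: 12:05-13:15, 14:30-14:35, 17:10-17:35.
Ines ∩ Mei ∩ Zara: 12:05-13:15, 14:30-14:35, 17:10-17:35.
Ines ∩ Mei ∩ Zara ∩ Wendy: 14:30-14:35, 17:10-17:35.
No common window is at least 45 minutes long.

none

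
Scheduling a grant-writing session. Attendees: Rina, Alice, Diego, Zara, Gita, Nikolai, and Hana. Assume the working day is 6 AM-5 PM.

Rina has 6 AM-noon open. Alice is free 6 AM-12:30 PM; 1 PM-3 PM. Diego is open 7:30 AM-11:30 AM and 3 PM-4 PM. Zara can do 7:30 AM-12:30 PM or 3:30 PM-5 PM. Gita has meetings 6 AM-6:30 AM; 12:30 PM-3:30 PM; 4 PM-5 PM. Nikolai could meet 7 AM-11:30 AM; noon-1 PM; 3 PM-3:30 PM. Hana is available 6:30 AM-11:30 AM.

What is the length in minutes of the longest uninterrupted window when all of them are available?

Rina free: 06:00-12:00.
Alice free: 06:00-12:30, 13:00-15:00.
Diego free: 07:30-11:30, 15:00-16:00.
Zara free: 07:30-12:30, 15:30-17:00.
Gita free: 06:30-12:30, 15:30-16:00 (invert busy blocks within the working day).
Nikolai free: 07:00-11:30, 12:00-13:00, 15:00-15:30.
Hana free: 06:30-11:30.
Rina ∩ Alice: 06:00-12:00.
Rina ∩ Alice ∩ Diego: 07:30-11:30.
Rina ∩ Alice ∩ Diego ∩ Zara: 07:30-11:30.
Rina ∩ Alice ∩ Diego ∩ Zara ∩ Gita: 07:30-11:30.
Rina ∩ Alice ∩ Diego ∩ Zara ∩ Gita ∩ Nikolai: 07:30-11:30.
Rina ∩ Alice ∩ Diego ∩ Zara ∩ Gita ∩ Nikolai ∩ Hana: 07:30-11:30.
Those are the intersection windows.
The longest is 07:30-11:30 at 240 minutes.

240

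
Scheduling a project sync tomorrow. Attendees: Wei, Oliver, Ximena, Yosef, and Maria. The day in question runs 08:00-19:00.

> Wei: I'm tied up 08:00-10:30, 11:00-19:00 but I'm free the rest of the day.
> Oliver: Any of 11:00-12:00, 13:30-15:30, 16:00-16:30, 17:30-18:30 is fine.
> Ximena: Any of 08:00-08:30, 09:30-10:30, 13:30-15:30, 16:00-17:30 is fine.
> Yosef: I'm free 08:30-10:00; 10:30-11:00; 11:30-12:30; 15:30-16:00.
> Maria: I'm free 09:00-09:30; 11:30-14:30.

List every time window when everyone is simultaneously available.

none

Wei free: 10:30-11:00 (invert busy blocks within the working day).
Oliver free: 11:00-12:00, 13:30-15:30, 16:00-16:30, 17:30-18:30.
Ximena free: 08:00-08:30, 09:30-10:30, 13:30-15:30, 16:00-17:30.
Yosef free: 08:30-10:00, 10:30-11:00, 11:30-12:30, 15:30-16:00.
Maria free: 09:00-09:30, 11:30-14:30.
Wei ∩ Oliver: ∅.
Wei ∩ Oliver ∩ Ximena: ∅.
Wei ∩ Oliver ∩ Ximena ∩ Yosef: ∅.
Wei ∩ Oliver ∩ Ximena ∩ Yosef ∩ Maria: ∅.
There is no time when everyone is free.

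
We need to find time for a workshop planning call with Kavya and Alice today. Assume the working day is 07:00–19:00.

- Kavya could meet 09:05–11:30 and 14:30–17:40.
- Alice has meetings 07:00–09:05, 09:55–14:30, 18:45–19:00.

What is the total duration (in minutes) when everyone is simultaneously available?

240

Kavya free: 09:05-11:30, 14:30-17:40.
Alice free: 09:05-09:55, 14:30-18:45 (invert busy blocks within the working day).
Kavya ∩ Alice: 09:05-09:55, 14:30-17:40.
So the common availability across everyone is 09:05-09:55, 14:30-17:40.
Summing the common windows: 50 + 190 = 240 minutes.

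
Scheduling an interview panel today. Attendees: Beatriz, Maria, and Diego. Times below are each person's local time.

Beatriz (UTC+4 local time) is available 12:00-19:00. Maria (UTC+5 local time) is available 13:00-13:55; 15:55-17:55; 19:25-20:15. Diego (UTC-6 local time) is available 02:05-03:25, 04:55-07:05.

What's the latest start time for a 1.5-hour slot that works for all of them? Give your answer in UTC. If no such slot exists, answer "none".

11:25

Beatriz in UTC: 08:00-15:00 (subtract 4h to convert from UTC+4).
Maria in UTC: 08:00-08:55, 10:55-12:55, 14:25-15:15 (subtract 5h to convert from UTC+5).
Diego in UTC: 08:05-09:25, 10:55-13:05 (add 6h to convert from UTC-6).
Beatriz ∩ Maria: 08:00-08:55, 10:55-12:55, 14:25-15:00.
Beatriz ∩ Maria ∩ Diego: 08:05-08:55, 10:55-12:55.
So the common availability across everyone is 08:05-08:55, 10:55-12:55.
The last common window of at least 90 minutes is 10:55-12:55; a 90-minute meeting can start as late as 11:25 and still end by 12:55.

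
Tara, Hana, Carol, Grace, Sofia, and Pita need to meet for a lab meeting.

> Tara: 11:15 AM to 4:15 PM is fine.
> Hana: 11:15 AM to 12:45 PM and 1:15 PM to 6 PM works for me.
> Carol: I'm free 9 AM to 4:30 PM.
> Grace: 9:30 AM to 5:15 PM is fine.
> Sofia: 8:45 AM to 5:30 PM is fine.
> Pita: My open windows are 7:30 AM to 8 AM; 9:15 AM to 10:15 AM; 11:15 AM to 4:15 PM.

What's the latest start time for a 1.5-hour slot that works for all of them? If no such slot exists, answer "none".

14:45

Tara ∩ Hana: 11:15-12:45, 13:15-16:15.
Tara ∩ Hana ∩ Carol: 11:15-12:45, 13:15-16:15.
Tara ∩ Hana ∩ Carol ∩ Grace: 11:15-12:45, 13:15-16:15.
Tara ∩ Hana ∩ Carol ∩ Grace ∩ Sofia: 11:15-12:45, 13:15-16:15.
Tara ∩ Hana ∩ Carol ∩ Grace ∩ Sofia ∩ Pita: 11:15-12:45, 13:15-16:15.
The last common window of at least 90 minutes is 13:15-16:15; a 90-minute meeting can start as late as 14:45 and still end by 16:15.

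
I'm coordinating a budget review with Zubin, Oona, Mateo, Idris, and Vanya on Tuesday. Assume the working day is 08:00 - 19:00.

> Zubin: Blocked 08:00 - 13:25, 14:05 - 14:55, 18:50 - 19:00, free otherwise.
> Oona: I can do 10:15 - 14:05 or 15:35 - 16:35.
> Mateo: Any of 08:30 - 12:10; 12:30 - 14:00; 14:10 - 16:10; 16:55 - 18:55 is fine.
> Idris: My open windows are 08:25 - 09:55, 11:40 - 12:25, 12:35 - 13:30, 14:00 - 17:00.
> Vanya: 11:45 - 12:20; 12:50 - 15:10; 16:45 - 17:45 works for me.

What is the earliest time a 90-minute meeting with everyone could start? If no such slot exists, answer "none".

Zubin free: 13:25-14:05, 14:55-18:50 (invert busy blocks within the working day).
Oona free: 10:15-14:05, 15:35-16:35.
Mateo free: 08:30-12:10, 12:30-14:00, 14:10-16:10, 16:55-18:55.
Idris free: 08:25-09:55, 11:40-12:25, 12:35-13:30, 14:00-17:00.
Vanya free: 11:45-12:20, 12:50-15:10, 16:45-17:45.
Zubin ∩ Oona: 13:25-14:05, 15:35-16:35.
Zubin ∩ Oona ∩ Mateo: 13:25-14:00, 15:35-16:10.
Zubin ∩ Oona ∩ Mateo ∩ Idris: 13:25-13:30, 15:35-16:10.
Zubin ∩ Oona ∩ Mateo ∩ Idris ∩ Vanya: 13:25-13:30.
No common window is at least 90 minutes long.

none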